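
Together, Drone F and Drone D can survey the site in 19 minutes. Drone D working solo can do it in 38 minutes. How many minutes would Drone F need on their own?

Combined rate is 1/19 per minute.
Known contribution: 1/38 per minute.
So Drone F's rate is 1/19 − 1/38 = 1/38, meaning 38 minutes alone.

38 minutes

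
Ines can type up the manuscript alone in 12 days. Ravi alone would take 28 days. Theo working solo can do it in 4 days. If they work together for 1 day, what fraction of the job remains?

53/84

Combined rate: 1/12 + 1/28 + 1/4 = (7 + 3 + 21)/84 = 31/84 per day.
In 1 day they complete 1·31/84 = 31/84 of the job.
So 53/84 remains.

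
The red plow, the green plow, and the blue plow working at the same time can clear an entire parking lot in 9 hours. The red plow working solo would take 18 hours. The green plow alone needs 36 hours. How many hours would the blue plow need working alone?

36 hours

Combined rate is 1/9 per hour.
Known contribution: 1/18 + 1/36 = (2 + 1)/36 = 3/36 = 1/12 per hour.
So the blue plow's rate is 1/9 − 1/12 = 1/36, meaning 36 hours alone.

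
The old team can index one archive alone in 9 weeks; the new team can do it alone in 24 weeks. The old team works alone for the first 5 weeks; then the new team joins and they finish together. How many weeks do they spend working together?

In 5 weeks the old team does 5/9 of the job, leaving 4/9.
The old team and the new team together work at 11/72 per week, so finishing takes 4/9 ÷ 11/72 = 32/11 weeks.

32/11 weeks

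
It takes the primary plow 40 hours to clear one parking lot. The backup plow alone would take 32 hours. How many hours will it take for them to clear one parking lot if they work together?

With two workers the combined time is the product over the sum: 40·32/(40+32) = 1280/72 = 160/9 hours.

160/9 hours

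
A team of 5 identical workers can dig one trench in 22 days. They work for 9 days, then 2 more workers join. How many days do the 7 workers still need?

One worker does 1/110 of the job per day.
After 9 days with 5 workers, 9/22 is done (13/22 left).
With 7 workers the rate is 7/110, so the rest takes 13/22 ÷ 7/110 = 65/7 days.

65/7 days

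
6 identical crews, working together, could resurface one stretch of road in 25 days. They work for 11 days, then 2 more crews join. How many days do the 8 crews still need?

One crew does 1/150 of the job per day.
After 11 days with 6 crews, 11/25 is done (14/25 left).
With 8 crews the rate is 8/150 = 4/75, so the rest takes 14/25 ÷ 4/75 = 21/2 days.

21/2 days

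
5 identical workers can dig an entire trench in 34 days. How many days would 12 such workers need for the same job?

Total work is 5·34 = 170 worker-days.
With 12 workers: 170/12 = 85/6 days.

85/6 days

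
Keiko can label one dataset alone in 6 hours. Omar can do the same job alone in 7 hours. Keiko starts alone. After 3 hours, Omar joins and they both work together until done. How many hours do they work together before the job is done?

21/13 hours

In the first 3 hours Keiko alone does 3/6 = 1/2 of the job, leaving 1/2.
Once everyone is working, combined rate: 1/6 + 1/7 = (7 + 6)/42 = 13/42 per hour.
Remaining 1/2 at 13/42 per hour takes 21/13 hours.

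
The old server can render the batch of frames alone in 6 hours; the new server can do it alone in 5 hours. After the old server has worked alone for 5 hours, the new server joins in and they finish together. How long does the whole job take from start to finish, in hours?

In 5 hours the old server does 5/6 of the job, leaving 1/6.
The old server and the new server together work at 11/30 per hour, so finishing takes 1/6 ÷ 11/30 = 5/11 hours.
Total time = 5 + 5/11 = 60/11 hours.

60/11 hours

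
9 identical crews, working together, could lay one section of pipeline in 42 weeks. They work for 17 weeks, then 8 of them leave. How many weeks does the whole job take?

One crew does 1/378 of the job per week.
After 17 weeks with 9 crews, 17/42 is done (25/42 left).
With 1 crew the rate is 1/378, so the rest takes 25/42 ÷ 1/378 = 225 weeks.
Total = 17 + 225 = 242 weeks.

242 weeks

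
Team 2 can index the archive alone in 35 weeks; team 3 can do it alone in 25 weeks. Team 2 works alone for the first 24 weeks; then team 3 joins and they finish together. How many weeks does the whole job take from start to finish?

343/12 weeks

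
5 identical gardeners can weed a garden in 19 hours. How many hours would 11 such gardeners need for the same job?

95/11 hours

Total work is 5·19 = 95 gardener-hours.
With 11 gardeners: 95/11 hours.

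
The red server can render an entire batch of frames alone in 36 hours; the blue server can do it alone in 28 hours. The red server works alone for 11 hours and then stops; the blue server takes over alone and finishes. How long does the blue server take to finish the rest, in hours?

In 11 hours the red server does 11/36 of the job, leaving 25/36.
The blue server works at 1/28 per hour, so finishing takes 25/36 ÷ 1/28 = 175/9 hours.

175/9 hours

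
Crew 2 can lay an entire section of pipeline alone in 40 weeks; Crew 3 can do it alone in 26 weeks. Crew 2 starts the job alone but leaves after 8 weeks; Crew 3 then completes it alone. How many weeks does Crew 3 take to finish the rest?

104/5 weeks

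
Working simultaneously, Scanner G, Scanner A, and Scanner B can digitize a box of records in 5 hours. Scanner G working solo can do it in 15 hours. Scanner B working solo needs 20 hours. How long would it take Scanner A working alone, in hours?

Combined rate is 1/5 per hour.
Known contribution: 1/15 + 1/20 = (4 + 3)/60 = 7/60 per hour.
So Scanner A's rate is 1/5 − 7/60 = 1/12, meaning 12 hours alone.

12 hours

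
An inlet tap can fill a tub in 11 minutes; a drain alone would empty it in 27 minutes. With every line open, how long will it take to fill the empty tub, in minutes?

297/16 minutes

Net rate = 1/11 − 1/27 = (27 − 11)/297 = 16/297 per minute.
Filling time = 1 ÷ (16/297) = 297/16 minutes.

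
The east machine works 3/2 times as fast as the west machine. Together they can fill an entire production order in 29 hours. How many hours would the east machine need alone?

Let the west machine's rate be r; then the east machine's rate is (3/2)r, so together (3/2 + 1)r = (5/2)r = 1/29.
Thus r = 2/145 per hour.
The west machine alone: 145/2 hours; the east machine alone: 145/3 hours.

145/3 hours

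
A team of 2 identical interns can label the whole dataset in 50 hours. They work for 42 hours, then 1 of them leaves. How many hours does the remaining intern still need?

One intern does 1/100 of the job per hour.
After 42 hours with 2 interns, 21/25 is done (4/25 left).
With 1 intern the rate is 1/100, so the rest takes 4/25 ÷ 1/100 = 16 hours.

16 hours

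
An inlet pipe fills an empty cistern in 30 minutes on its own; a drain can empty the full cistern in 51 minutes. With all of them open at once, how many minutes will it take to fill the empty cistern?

510/7 minutes

Net rate = 1/30 − 1/51 = (17 − 10)/510 = 7/510 per minute.
Filling time = 1 ÷ (7/510) = 510/7 minutes.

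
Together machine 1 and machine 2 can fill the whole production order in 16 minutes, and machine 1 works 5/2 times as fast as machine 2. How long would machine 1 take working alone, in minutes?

Let machine 2's rate be r; then machine 1's rate is (5/2)r, so together (5/2 + 1)r = (7/2)r = 1/16.
Thus r = 1/56 per minute.
Machine 2 alone: 56 minutes; machine 1 alone: 112/5 minutes.

112/5 minutes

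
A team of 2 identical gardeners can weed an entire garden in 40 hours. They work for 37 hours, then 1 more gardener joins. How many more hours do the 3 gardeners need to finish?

2 hours

One gardener does 1/80 of the job per hour.
After 37 hours with 2 gardeners, 37/40 is done (3/40 left).
With 3 gardeners the rate is 3/80, so the rest takes 3/40 ÷ 3/80 = 2 hours.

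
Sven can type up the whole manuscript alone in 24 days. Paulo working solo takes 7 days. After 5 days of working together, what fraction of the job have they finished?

Combined rate: 1/24 + 1/7 = (7 + 24)/168 = 31/168 per day.
In 5 days they complete 5·31/168 = 155/168 of the job.

155/168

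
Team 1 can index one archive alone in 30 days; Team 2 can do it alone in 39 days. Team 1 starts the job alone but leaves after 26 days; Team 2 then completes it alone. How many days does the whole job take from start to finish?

In 26 days Team 1 does 26/30 = 13/15 of the job, leaving 2/15.
Team 2 works at 1/39 per day, so finishing takes 2/15 ÷ 1/39 = 26/5 days.
Total time = 26 + 26/5 = 156/5 days.

156/5 days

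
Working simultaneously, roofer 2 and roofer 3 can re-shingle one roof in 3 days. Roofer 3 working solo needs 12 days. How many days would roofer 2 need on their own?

4 days

Combined rate is 1/3 per day.
Known contribution: 1/12 per day.
So roofer 2's rate is 1/3 − 1/12 = 1/4, meaning 4 days alone.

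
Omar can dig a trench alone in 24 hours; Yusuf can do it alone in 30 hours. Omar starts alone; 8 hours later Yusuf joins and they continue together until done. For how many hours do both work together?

In 8 hours Omar does 8/24 = 1/3 of the job, leaving 2/3.
Omar and Yusuf together work at 3/40 per hour, so finishing takes 2/3 ÷ 3/40 = 80/9 hours.

80/9 hours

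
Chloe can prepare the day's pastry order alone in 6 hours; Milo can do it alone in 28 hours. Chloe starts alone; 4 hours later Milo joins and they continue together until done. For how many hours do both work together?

In 4 hours Chloe does 4/6 = 2/3 of the job, leaving 1/3.
Chloe and Milo together work at 17/84 per hour, so finishing takes 1/3 ÷ 17/84 = 28/17 hours.

28/17 hours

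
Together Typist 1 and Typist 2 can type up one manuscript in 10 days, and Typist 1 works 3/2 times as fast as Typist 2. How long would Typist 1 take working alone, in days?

50/3 days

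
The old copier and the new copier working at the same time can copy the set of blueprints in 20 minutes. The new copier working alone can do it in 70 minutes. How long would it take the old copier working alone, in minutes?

Combined rate is 1/20 per minute.
Known contribution: 1/70 per minute.
So the old copier's rate is 1/20 − 1/70 = 1/28, meaning 28 minutes alone.

28 minutes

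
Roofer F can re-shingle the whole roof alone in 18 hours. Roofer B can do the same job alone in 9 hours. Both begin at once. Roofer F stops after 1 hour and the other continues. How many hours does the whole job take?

17/2 hours

In the first 1 hour the combined rate is 1/6, so 1/6 of the job is done, leaving 5/6.
After Roofer F leaves the rate is 1/9 per hour; the remaining 5/6 takes 15/2 hours.
Total = 1 + 15/2 = 17/2 hours.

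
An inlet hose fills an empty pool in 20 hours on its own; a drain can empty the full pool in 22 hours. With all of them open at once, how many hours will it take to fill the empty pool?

Net rate = 1/20 − 1/22 = (11 − 10)/220 = 1/220 per hour.
Filling time = 1 ÷ (1/220) = 220 hours.

220 hours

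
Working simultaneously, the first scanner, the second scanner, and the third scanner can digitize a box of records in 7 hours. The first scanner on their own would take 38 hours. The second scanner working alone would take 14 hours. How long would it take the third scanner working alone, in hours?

133/6 hours

Combined rate is 1/7 per hour.
Known contribution: 1/38 + 1/14 = (7 + 19)/266 = 26/266 = 13/133 per hour.
So the third scanner's rate is 1/7 − 13/133 = 6/133, meaning 133/6 hours alone.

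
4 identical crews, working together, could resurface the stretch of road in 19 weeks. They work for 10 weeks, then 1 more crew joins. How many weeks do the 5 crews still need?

One crew does 1/76 of the job per week.
After 10 weeks with 4 crews, 10/19 is done (9/19 left).
With 5 crews the rate is 5/76, so the rest takes 9/19 ÷ 5/76 = 36/5 weeks.

36/5 weeks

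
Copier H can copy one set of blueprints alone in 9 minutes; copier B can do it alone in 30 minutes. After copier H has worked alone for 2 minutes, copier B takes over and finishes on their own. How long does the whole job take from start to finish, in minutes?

In 2 minutes copier H does 2/9 of the job, leaving 7/9.
Copier B works at 1/30 per minute, so finishing takes 7/9 ÷ 1/30 = 70/3 minutes.
Total time = 2 + 70/3 = 76/3 minutes.

76/3 minutes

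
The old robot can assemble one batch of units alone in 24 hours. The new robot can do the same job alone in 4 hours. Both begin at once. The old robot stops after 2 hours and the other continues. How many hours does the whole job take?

11/3 hours

In the first 2 hours the combined rate is 7/24, so 7/12 of the job is done, leaving 5/12.
After the old robot leaves the rate is 1/4 per hour; the remaining 5/12 takes 5/3 hours.
Total = 2 + 5/3 = 11/3 hours.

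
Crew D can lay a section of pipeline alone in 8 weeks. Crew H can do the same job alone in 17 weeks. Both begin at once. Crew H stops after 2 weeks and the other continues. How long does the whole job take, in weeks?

120/17 weeks

In the first 2 weeks the combined rate is 25/136, so 25/68 of the job is done, leaving 43/68.
After crew H leaves the rate is 1/8 per week; the remaining 43/68 takes 86/17 weeks.
Total = 2 + 86/17 = 120/17 weeks.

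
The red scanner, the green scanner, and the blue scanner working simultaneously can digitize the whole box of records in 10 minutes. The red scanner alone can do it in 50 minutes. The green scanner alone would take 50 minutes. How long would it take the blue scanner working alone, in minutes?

50/3 minutes

Combined rate is 1/10 per minute.
Known contribution: 1/50 + 1/50 = (1 + 1)/50 = 2/50 = 1/25 per minute.
So the blue scanner's rate is 1/10 − 1/25 = 3/50, meaning 50/3 minutes alone.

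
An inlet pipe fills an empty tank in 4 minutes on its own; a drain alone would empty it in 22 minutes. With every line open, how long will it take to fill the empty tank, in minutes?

44/9 minutes

Net rate = 1/4 − 1/22 = (11 − 2)/44 = 9/44 per minute.
Filling time = 1 ÷ (9/44) = 44/9 minutes.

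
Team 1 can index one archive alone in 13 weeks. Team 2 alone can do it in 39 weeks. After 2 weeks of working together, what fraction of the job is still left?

Combined rate: 1/13 + 1/39 = (3 + 1)/39 = 4/39 per week.
In 2 weeks they complete 2·4/39 = 8/39 of the job.
So 31/39 remains.

31/39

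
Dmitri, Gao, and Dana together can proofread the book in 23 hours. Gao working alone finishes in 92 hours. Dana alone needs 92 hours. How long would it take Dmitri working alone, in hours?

Combined rate is 1/23 per hour.
Known contribution: 1/92 + 1/92 = (1 + 1)/92 = 2/92 = 1/46 per hour.
So Dmitri's rate is 1/23 − 1/46 = 1/46, meaning 46 hours alone.

46 hours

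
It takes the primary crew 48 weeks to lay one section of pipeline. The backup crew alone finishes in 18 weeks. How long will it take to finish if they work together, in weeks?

Combined rate: 1/48 + 1/18 = (3 + 8)/144 = 11/144 per week.
Time = 1 ÷ (11/144) = 144/11 weeks.

144/11 weeks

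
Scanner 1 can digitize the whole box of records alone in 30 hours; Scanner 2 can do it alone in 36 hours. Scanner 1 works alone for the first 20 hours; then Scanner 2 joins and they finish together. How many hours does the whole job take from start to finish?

280/11 hours

In 20 hours Scanner 1 does 20/30 = 2/3 of the job, leaving 1/3.
Scanner 1 and Scanner 2 together work at 11/180 per hour, so finishing takes 1/3 ÷ 11/180 = 60/11 hours.
Total time = 20 + 60/11 = 280/11 hours.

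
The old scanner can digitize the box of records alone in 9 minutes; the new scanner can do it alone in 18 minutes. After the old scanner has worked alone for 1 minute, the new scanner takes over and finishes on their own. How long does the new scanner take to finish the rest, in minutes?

In 1 minute the old scanner does 1/9 of the job, leaving 8/9.
The new scanner works at 1/18 per minute, so finishing takes 8/9 ÷ 1/18 = 16 minutes.

16 minutes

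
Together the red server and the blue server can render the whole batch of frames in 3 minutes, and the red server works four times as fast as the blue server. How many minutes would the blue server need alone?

Let the blue server's rate be r; then the red server's rate is 4r, so together (4 + 1)r = 5r = 1/3.
Thus r = 1/15 per minute.
The blue server alone: 15 minutes; the red server alone: 15/4 minutes.

15 minutes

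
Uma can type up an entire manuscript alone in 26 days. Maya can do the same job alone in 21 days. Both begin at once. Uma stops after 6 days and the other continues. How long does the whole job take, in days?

In the first 6 days the combined rate is 47/546, so 47/91 of the job is done, leaving 44/91.
After Uma leaves the rate is 1/21 per day; the remaining 44/91 takes 132/13 days.
Total = 6 + 132/13 = 210/13 days.

210/13 days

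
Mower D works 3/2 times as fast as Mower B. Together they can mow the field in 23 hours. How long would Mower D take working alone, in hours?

115/3 hours

Let Mower B's rate be r; then Mower D's rate is (3/2)r, so together (3/2 + 1)r = (5/2)r = 1/23.
Thus r = 2/115 per hour.
Mower B alone: 115/2 hours; Mower D alone: 115/3 hours.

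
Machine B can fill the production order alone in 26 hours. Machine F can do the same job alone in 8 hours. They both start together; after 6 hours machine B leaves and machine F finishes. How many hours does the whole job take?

80/13 hours

In the first 6 hours the combined rate is 17/104, so 51/52 of the job is done, leaving 1/52.
After machine B leaves the rate is 1/8 per hour; the remaining 1/52 takes 2/13 hours.
Total = 6 + 2/13 = 80/13 hours.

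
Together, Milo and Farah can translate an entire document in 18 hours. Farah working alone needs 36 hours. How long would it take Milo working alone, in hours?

36 hours

Combined rate is 1/18 per hour.
Known contribution: 1/36 per hour.
So Milo's rate is 1/18 − 1/36 = 1/36, meaning 36 hours alone.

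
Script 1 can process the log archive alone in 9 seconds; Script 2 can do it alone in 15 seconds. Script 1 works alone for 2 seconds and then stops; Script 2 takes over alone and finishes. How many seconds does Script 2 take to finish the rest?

In 2 seconds Script 1 does 2/9 of the job, leaving 7/9.
Script 2 works at 1/15 per second, so finishing takes 7/9 ÷ 1/15 = 35/3 seconds.

35/3 seconds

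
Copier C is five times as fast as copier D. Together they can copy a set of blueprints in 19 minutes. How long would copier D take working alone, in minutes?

Let copier D's rate be r; then copier C's rate is 5r, so together (5 + 1)r = 6r = 1/19.
Thus r = 1/114 per minute.
Copier D alone: 114 minutes; copier C alone: 114/5 minutes.

114 minutes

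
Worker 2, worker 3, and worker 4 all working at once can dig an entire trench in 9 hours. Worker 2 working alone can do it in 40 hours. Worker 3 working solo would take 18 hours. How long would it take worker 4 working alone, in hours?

Combined rate is 1/9 per hour.
Known contribution: 1/40 + 1/18 = (9 + 20)/360 = 29/360 per hour.
So worker 4's rate is 1/9 − 29/360 = 11/360, meaning 360/11 hours alone.

360/11 hours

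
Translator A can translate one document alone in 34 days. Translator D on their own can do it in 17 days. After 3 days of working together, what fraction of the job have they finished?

Combined rate: 1/34 + 1/17 = (1 + 2)/34 = 3/34 per day.
In 3 days they complete 3·3/34 = 9/34 of the job.

9/34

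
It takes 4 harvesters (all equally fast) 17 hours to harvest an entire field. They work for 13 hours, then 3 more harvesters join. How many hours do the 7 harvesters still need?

One harvester does 1/68 of the job per hour.
After 13 hours with 4 harvesters, 13/17 is done (4/17 left).
With 7 harvesters the rate is 7/68, so the rest takes 4/17 ÷ 7/68 = 16/7 hours.

16/7 hours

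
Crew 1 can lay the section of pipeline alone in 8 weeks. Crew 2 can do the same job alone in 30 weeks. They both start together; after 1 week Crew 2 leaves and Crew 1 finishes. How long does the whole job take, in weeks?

116/15 weeks

In the first 1 week the combined rate is 19/120, so 19/120 of the job is done, leaving 101/120.
After Crew 2 leaves the rate is 1/8 per week; the remaining 101/120 takes 101/15 weeks.
Total = 1 + 101/15 = 116/15 weeks.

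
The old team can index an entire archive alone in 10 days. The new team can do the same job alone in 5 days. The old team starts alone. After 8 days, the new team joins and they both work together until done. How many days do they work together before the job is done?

2/3 days

In the first 8 days the old team alone does 8/10 = 4/5 of the job, leaving 1/5.
Once everyone is working, combined rate: 1/10 + 1/5 = (1 + 2)/10 = 3/10 per day.
Remaining 1/5 at 3/10 per day takes 2/3 days.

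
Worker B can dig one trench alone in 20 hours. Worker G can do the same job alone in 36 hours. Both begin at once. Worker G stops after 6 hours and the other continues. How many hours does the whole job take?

50/3 hours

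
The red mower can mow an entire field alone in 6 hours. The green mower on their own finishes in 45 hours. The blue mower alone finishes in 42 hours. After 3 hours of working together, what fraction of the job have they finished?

67/105

Combined rate: 1/6 + 1/45 + 1/42 = (105 + 14 + 15)/630 = 134/630 = 67/315 per hour.
In 3 hours they complete 3·67/315 = 67/105 of the job.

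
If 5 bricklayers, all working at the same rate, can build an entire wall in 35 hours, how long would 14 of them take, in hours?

Total work is 5·35 = 175 bricklayer-hours.
With 14 bricklayers: 175/14 = 25/2 hours.

25/2 hours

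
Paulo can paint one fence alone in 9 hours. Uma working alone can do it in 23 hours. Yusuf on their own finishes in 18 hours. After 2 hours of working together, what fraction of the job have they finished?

29/69

Combined rate: 1/9 + 1/23 + 1/18 = (46 + 18 + 23)/414 = 87/414 = 29/138 per hour.
In 2 hours they complete 2·29/138 = 29/69 of the job.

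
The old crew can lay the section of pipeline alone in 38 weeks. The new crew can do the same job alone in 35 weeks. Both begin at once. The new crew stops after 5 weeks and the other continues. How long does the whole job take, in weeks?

228/7 weeks

In the first 5 weeks the combined rate is 73/1330, so 73/266 of the job is done, leaving 193/266.
After the new crew leaves the rate is 1/38 per week; the remaining 193/266 takes 193/7 weeks.
Total = 5 + 193/7 = 228/7 weeks.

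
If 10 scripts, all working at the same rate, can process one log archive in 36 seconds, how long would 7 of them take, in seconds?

Total work is 10·36 = 360 script-seconds.
With 7 scripts: 360/7 seconds.

360/7 seconds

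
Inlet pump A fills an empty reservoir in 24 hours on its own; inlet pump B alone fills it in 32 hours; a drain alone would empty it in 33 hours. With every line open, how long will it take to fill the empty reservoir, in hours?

Net rate = 1/24 + 1/32 − 1/33 = (44 + 33 − 32)/1056 = 45/1056 = 15/352 per hour.
Filling time = 1 ÷ (15/352) = 352/15 hours.

352/15 hours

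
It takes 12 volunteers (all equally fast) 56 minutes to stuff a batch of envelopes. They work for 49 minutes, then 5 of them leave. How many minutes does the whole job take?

61 minutes

One volunteer does 1/672 of the job per minute.
After 49 minutes with 12 volunteers, 7/8 is done (1/8 left).
With 7 volunteers the rate is 7/672 = 1/96, so the rest takes 1/8 ÷ 1/96 = 12 minutes.
Total = 49 + 12 = 61 minutes.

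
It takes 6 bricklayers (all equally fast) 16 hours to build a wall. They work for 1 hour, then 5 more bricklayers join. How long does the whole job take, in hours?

101/11 hours

One bricklayer does 1/96 of the job per hour.
After 1 hour with 6 bricklayers, 1/16 is done (15/16 left).
With 11 bricklayers the rate is 11/96, so the rest takes 15/16 ÷ 11/96 = 90/11 hours.
Total = 1 + 90/11 = 101/11 hours.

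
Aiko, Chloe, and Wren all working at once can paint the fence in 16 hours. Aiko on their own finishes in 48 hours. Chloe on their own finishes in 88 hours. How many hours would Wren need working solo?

33 hours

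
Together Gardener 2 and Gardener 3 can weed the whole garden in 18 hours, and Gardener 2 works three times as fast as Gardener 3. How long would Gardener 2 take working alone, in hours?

24 hours

Let Gardener 3's rate be r; then Gardener 2's rate is 3r, so together (3 + 1)r = 4r = 1/18.
Thus r = 1/72 per hour.
Gardener 3 alone: 72 hours; Gardener 2 alone: 24 hours.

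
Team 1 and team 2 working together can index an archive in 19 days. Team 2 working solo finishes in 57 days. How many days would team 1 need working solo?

57/2 days

Combined rate is 1/19 per day.
Known contribution: 1/57 per day.
So team 1's rate is 1/19 − 1/57 = 2/57, meaning 57/2 days alone.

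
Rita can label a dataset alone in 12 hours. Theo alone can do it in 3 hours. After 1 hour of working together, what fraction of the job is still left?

7/12

Combined rate: 1/12 + 1/3 = (1 + 4)/12 = 5/12 per hour.
In 1 hour they complete 1·5/12 = 5/12 of the job.
So 7/12 remains.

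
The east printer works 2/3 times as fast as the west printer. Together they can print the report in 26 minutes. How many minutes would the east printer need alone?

65 minutes

Let the west printer's rate be r; then the east printer's rate is (2/3)r, so together (2/3 + 1)r = (5/3)r = 1/26.
Thus r = 3/130 per minute.
The west printer alone: 130/3 minutes; the east printer alone: 65 minutes.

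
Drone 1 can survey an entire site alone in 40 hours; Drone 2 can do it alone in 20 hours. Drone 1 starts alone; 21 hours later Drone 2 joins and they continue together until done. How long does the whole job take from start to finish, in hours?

In 21 hours Drone 1 does 21/40 of the job, leaving 19/40.
Drone 1 and Drone 2 together work at 3/40 per hour, so finishing takes 19/40 ÷ 3/40 = 19/3 hours.
Total time = 21 + 19/3 = 82/3 hours.

82/3 hours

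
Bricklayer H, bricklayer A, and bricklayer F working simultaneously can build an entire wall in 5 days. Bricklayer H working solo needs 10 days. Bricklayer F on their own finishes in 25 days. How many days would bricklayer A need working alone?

50/3 days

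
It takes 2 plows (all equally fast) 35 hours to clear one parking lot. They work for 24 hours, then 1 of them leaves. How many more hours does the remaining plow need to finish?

22 hours

One plow does 1/70 of the job per hour.
After 24 hours with 2 plows, 24/35 is done (11/35 left).
With 1 plow the rate is 1/70, so the rest takes 11/35 ÷ 1/70 = 22 hours.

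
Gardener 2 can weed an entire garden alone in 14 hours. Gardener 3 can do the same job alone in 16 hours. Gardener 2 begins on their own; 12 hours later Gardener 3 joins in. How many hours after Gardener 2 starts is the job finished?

196/15 hours

In the first 12 hours Gardener 2 alone does 12/14 = 6/7 of the job, leaving 1/7.
Once everyone is working, combined rate: 1/14 + 1/16 = (8 + 7)/112 = 15/112 per hour.
Remaining 1/7 at 15/112 per hour takes 16/15 hours.
Total from the start = 12 + 16/15 = 196/15 hours.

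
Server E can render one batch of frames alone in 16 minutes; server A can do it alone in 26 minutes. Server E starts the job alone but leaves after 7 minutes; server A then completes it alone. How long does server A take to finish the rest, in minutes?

117/8 minutes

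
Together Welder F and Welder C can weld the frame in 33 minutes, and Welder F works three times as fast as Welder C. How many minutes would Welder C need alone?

132 minutes

Let Welder C's rate be r; then Welder F's rate is 3r, so together (3 + 1)r = 4r = 1/33.
Thus r = 1/132 per minute.
Welder C alone: 132 minutes; Welder F alone: 44 minutes.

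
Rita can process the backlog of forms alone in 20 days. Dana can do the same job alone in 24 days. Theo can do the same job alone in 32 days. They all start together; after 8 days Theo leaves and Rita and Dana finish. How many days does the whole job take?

90/11 days

In the first 8 days the combined rate is 59/480, so 59/60 of the job is done, leaving 1/60.
After Theo leaves the rate is 11/120 per day; the remaining 1/60 takes 2/11 days.
Total = 8 + 2/11 = 90/11 days.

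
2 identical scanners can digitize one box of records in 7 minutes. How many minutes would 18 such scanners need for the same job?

7/9 minutes

Total work is 2·7 = 14 scanner-minutes.
With 18 scanners: 14/18 = 7/9 minutes.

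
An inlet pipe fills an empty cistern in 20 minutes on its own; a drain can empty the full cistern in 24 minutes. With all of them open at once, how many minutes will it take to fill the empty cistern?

Net rate = 1/20 − 1/24 = (6 − 5)/120 = 1/120 per minute.
Filling time = 1 ÷ (1/120) = 120 minutes.

120 minutes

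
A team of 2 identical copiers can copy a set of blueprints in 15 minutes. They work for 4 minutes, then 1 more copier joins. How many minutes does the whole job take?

One copier does 1/30 of the job per minute.
After 4 minutes with 2 copiers, 4/15 is done (11/15 left).
With 3 copiers the rate is 3/30 = 1/10, so the rest takes 11/15 ÷ 1/10 = 22/3 minutes.
Total = 4 + 22/3 = 34/3 minutes.

34/3 minutes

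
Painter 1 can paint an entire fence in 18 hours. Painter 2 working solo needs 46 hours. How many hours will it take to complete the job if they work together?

207/16 hours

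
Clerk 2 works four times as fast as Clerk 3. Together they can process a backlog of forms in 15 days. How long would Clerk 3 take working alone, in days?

75 days

Let Clerk 3's rate be r; then Clerk 2's rate is 4r, so together (4 + 1)r = 5r = 1/15.
Thus r = 1/75 per day.
Clerk 3 alone: 75 days; Clerk 2 alone: 75/4 days.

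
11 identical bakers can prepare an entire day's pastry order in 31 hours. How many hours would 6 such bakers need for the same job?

Total work is 11·31 = 341 baker-hours.
With 6 bakers: 341/6 hours.

341/6 hours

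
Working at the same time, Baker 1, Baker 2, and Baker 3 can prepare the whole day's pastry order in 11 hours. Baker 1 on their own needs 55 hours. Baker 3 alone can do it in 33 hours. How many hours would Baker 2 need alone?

Combined rate is 1/11 per hour.
Known contribution: 1/55 + 1/33 = (3 + 5)/165 = 8/165 per hour.
So Baker 2's rate is 1/11 − 8/165 = 7/165, meaning 165/7 hours alone.

165/7 hours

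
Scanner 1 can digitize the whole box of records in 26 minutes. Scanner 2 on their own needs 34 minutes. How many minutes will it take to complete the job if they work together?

221/15 minutes

With two workers the combined time is the product over the sum: 26·34/(26+34) = 884/60 = 221/15 minutes.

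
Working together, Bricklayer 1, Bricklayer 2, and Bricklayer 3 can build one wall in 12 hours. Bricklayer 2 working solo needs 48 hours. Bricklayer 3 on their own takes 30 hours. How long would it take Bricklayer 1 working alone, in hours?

Combined rate is 1/12 per hour.
Known contribution: 1/48 + 1/30 = (5 + 8)/240 = 13/240 per hour.
So Bricklayer 1's rate is 1/12 − 13/240 = 7/240, meaning 240/7 hours alone.

240/7 hours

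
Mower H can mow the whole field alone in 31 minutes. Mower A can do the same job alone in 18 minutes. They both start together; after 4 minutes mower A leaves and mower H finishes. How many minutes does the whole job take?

217/9 minutes

In the first 4 minutes the combined rate is 49/558, so 98/279 of the job is done, leaving 181/279.
After mower A leaves the rate is 1/31 per minute; the remaining 181/279 takes 181/9 minutes.
Total = 4 + 181/9 = 217/9 minutes.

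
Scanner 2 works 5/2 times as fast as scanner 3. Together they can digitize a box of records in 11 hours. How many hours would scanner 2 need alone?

77/5 hours

Let scanner 3's rate be r; then scanner 2's rate is (5/2)r, so together (5/2 + 1)r = (7/2)r = 1/11.
Thus r = 2/77 per hour.
Scanner 3 alone: 77/2 hours; scanner 2 alone: 77/5 hours.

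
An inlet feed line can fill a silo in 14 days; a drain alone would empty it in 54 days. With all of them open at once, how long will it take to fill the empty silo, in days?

189/10 days

Net rate = 1/14 − 1/54 = (27 − 7)/378 = 20/378 = 10/189 per day.
Filling time = 1 ÷ (10/189) = 189/10 days.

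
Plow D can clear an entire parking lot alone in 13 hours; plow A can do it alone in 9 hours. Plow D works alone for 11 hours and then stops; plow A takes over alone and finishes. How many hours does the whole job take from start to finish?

In 11 hours plow D does 11/13 of the job, leaving 2/13.
Plow A works at 1/9 per hour, so finishing takes 2/13 ÷ 1/9 = 18/13 hours.
Total time = 11 + 18/13 = 161/13 hours.

161/13 hours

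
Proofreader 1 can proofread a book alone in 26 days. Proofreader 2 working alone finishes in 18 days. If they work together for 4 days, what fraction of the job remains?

73/117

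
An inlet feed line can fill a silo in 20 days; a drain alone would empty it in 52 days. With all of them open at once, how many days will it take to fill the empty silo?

Net rate = 1/20 − 1/52 = (13 − 5)/260 = 8/260 = 2/65 per day.
Filling time = 1 ÷ (2/65) = 65/2 days.

65/2 days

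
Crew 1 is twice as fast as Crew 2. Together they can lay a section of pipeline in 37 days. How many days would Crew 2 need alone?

Let Crew 2's rate be r; then Crew 1's rate is 2r, so together (2 + 1)r = 3r = 1/37.
Thus r = 1/111 per day.
Crew 2 alone: 111 days; Crew 1 alone: 111/2 days.

111 days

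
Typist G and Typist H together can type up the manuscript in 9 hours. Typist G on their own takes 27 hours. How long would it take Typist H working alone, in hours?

Combined rate is 1/9 per hour.
Known contribution: 1/27 per hour.
So Typist H's rate is 1/9 − 1/27 = 2/27, meaning 27/2 hours alone.

27/2 hours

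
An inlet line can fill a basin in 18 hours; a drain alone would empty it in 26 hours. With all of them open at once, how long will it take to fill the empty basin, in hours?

Net rate = 1/18 − 1/26 = (13 − 9)/234 = 4/234 = 2/117 per hour.
Filling time = 1 ÷ (2/117) = 117/2 hours.

117/2 hours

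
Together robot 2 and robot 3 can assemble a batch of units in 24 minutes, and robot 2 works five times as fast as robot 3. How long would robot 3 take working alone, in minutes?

Let robot 3's rate be r; then robot 2's rate is 5r, so together (5 + 1)r = 6r = 1/24.
Thus r = 1/144 per minute.
Robot 3 alone: 144 minutes; robot 2 alone: 144/5 minutes.

144 minutes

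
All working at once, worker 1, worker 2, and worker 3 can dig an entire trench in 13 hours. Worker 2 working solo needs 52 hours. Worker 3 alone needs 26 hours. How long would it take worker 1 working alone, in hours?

52 hours

Combined rate is 1/13 per hour.
Known contribution: 1/52 + 1/26 = (1 + 2)/52 = 3/52 per hour.
So worker 1's rate is 1/13 − 3/52 = 1/52, meaning 52 hours alone.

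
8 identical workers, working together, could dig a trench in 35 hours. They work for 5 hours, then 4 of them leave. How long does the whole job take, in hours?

65 hours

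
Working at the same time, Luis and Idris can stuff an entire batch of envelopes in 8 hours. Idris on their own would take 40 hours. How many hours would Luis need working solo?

10 hours

Combined rate is 1/8 per hour.
Known contribution: 1/40 per hour.
So Luis's rate is 1/8 − 1/40 = 1/10, meaning 10 hours alone.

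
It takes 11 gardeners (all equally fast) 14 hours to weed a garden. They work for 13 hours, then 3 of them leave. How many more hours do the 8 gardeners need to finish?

One gardener does 1/154 of the job per hour.
After 13 hours with 11 gardeners, 13/14 is done (1/14 left).
With 8 gardeners the rate is 8/154 = 4/77, so the rest takes 1/14 ÷ 4/77 = 11/8 hours.

11/8 hours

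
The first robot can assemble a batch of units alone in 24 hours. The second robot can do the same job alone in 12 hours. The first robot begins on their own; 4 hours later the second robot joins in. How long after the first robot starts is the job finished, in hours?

In the first 4 hours the first robot alone does 4/24 = 1/6 of the job, leaving 5/6.
Once everyone is working, combined rate: 1/24 + 1/12 = (1 + 2)/24 = 3/24 = 1/8 per hour.
Remaining 5/6 at 1/8 per hour takes 20/3 hours.
Total from the start = 4 + 20/3 = 32/3 hours.

32/3 hours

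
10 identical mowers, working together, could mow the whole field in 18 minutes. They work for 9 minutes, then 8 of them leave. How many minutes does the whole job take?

54 minutes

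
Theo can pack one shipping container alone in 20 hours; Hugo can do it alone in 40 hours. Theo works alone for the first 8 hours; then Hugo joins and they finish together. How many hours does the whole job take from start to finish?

16 hours

In 8 hours Theo does 8/20 = 2/5 of the job, leaving 3/5.
Theo and Hugo together work at 3/40 per hour, so finishing takes 3/5 ÷ 3/40 = 8 hours.
Total time = 8 + 8 = 16 hours.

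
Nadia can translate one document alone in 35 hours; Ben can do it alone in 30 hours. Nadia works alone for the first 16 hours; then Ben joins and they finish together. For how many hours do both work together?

114/13 hours

In 16 hours Nadia does 16/35 of the job, leaving 19/35.
Nadia and Ben together work at 13/210 per hour, so finishing takes 19/35 ÷ 13/210 = 114/13 hours.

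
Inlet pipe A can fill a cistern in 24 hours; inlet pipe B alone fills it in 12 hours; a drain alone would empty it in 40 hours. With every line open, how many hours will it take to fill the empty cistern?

Net rate = 1/24 + 1/12 − 1/40 = (5 + 10 − 3)/120 = 12/120 = 1/10 per hour.
Filling time = 1 ÷ (1/10) = 10 hours.

10 hours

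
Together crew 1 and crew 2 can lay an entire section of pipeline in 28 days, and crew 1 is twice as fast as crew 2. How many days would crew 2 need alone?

84 days

Let crew 2's rate be r; then crew 1's rate is 2r, so together (2 + 1)r = 3r = 1/28.
Thus r = 1/84 per day.
Crew 2 alone: 84 days; crew 1 alone: 42 days.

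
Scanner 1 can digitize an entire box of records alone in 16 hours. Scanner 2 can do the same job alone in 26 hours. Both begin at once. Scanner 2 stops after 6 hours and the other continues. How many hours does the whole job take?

In the first 6 hours the combined rate is 21/208, so 63/104 of the job is done, leaving 41/104.
After Scanner 2 leaves the rate is 1/16 per hour; the remaining 41/104 takes 82/13 hours.
Total = 6 + 82/13 = 160/13 hours.

160/13 hours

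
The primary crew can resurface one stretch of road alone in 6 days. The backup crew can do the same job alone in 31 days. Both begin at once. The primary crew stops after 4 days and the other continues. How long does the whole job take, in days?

31/3 days

In the first 4 days the combined rate is 37/186, so 74/93 of the job is done, leaving 19/93.
After the primary crew leaves the rate is 1/31 per day; the remaining 19/93 takes 19/3 days.
Total = 4 + 19/3 = 31/3 days.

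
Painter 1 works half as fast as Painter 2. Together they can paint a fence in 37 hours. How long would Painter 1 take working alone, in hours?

111 hours

Let Painter 2's rate be r; then Painter 1's rate is (1/2)r, so together (1/2 + 1)r = (3/2)r = 1/37.
Thus r = 2/111 per hour.
Painter 2 alone: 111/2 hours; Painter 1 alone: 111 hours.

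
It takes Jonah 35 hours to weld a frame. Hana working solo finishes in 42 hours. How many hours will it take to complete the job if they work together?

210/11 hours

Combined rate: 1/35 + 1/42 = (6 + 5)/210 = 11/210 per hour.
Time = 1 ÷ (11/210) = 210/11 hours.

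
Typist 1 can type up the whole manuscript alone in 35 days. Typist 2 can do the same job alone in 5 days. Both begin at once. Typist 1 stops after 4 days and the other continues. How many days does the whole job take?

31/7 days

In the first 4 days the combined rate is 8/35, so 32/35 of the job is done, leaving 3/35.
After Typist 1 leaves the rate is 1/5 per day; the remaining 3/35 takes 3/7 days.
Total = 4 + 3/7 = 31/7 days.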